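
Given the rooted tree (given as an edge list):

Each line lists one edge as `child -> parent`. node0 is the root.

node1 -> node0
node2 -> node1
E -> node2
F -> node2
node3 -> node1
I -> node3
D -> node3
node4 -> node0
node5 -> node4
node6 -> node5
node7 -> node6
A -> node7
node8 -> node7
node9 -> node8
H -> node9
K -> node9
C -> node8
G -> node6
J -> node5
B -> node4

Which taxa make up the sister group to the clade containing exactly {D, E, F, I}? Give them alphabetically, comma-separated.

The clade containing exactly {D, E, F, I} attaches directly to the root of the tree.
The other lineage descending from that same node — the sister group — is ((((A,((H,K),C)),G),J),B); its 7 tips in alphabetical order are the answer.

A, B, C, G, H, J, K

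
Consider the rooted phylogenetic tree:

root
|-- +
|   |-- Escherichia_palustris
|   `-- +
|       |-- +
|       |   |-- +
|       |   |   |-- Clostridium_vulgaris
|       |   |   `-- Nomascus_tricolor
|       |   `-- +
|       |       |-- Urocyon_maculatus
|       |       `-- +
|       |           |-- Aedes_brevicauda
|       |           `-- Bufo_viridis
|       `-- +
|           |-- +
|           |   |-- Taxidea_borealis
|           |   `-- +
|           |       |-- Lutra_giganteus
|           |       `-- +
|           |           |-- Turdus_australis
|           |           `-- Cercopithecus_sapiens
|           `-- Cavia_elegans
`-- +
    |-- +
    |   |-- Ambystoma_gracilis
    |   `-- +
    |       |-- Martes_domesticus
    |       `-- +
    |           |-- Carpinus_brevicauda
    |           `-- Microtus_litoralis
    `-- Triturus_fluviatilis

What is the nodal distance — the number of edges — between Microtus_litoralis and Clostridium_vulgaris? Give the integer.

10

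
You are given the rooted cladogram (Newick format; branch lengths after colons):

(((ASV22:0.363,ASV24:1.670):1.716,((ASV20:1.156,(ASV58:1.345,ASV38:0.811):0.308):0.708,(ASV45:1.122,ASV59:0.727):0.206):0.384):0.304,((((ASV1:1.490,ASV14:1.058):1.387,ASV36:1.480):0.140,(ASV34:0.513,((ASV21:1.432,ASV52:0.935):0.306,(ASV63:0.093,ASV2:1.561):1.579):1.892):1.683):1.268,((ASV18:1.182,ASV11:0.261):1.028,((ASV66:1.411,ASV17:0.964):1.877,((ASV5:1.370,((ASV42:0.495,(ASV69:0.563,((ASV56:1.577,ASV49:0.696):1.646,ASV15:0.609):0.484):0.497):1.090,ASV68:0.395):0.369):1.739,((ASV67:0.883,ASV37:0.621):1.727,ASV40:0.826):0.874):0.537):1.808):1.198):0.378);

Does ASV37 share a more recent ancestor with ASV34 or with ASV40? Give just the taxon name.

The MRCA of ASV37 and ASV40 subtends ((ASV67,ASV37),ASV40) (3 taxa).
The MRCA of ASV37 and ASV34 subtends ((((ASV1,ASV14),ASV36),(ASV34,((ASV21,ASV52),(ASV63,ASV2)))),((ASV18,ASV11),((ASV66,ASV17),((ASV5,((ASV42,(ASV69,((ASV56,ASV49),ASV15))),ASV68)),((ASV67,ASV37),ASV40))))) (22 taxa).
The first is nested inside the second, so ASV37 shares a more recent common ancestor with ASV40.

ASV40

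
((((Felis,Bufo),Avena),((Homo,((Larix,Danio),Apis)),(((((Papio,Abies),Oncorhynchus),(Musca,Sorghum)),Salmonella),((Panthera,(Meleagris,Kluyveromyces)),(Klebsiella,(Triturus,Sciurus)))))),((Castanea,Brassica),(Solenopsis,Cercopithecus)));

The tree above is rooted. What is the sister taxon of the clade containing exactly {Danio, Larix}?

Apis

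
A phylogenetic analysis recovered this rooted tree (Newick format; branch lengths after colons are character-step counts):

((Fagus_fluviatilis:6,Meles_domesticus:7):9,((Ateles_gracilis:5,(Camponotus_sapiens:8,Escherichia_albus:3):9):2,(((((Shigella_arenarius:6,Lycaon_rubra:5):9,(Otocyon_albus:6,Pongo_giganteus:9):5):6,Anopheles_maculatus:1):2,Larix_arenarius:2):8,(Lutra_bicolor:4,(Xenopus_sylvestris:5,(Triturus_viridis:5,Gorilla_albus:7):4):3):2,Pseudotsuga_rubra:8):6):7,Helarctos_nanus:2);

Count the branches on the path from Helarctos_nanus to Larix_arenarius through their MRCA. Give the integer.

5

The MRCA of Helarctos_nanus and Larix_arenarius is the root of the tree.
From Helarctos_nanus up to that node: 1 branch. From Larix_arenarius up to the same node: 4 branches. Total: 1 + 4 = 5.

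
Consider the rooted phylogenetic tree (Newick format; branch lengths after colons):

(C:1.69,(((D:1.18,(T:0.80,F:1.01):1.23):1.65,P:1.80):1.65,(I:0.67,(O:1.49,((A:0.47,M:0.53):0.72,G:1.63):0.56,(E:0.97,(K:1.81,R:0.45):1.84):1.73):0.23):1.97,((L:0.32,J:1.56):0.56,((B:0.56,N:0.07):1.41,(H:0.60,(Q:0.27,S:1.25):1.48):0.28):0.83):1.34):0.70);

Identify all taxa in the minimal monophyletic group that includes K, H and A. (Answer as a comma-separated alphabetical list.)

A, B, D, E, F, G, H, I, J, K, L, M, N, O, P, Q, R, S, T

Tracing K: it sits inside (K,R).
Tracing H: it sits inside (H,(Q,S)).
Tracing A: it sits inside (A,M).
The smallest clade enclosing all 3 is (((D,(T,F)),P),(I,(O,((A,M),G),(E,(K,R)))),((L,J),((B,N),(H,(Q,S))))); the answer is its 19 terminal taxa in alphabetical order.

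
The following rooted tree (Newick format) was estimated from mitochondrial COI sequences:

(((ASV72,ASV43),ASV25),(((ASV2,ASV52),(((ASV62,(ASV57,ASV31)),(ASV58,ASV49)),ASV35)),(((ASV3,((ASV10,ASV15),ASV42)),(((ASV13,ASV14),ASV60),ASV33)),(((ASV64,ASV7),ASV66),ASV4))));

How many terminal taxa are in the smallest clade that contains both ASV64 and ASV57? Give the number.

The MRCA of ASV64 and ASV57 is the node subtending (((ASV2,ASV52),(((ASV62,(ASV57,ASV31)),(ASV58,ASV49)),ASV35)),(((ASV3,((ASV10,ASV15),ASV42)),(((ASV13,ASV14),ASV60),ASV33)),(((ASV64,ASV7),ASV66),ASV4))).
That clade contains 20 terminal taxa: ASV10, ASV13, ASV14, ASV15, ASV2, ASV3, ASV31, ASV33, ASV35, ASV4, ASV42, ASV49, ASV52, ASV57, ASV58, ASV60, ASV62, ASV64, ASV66, ASV7.

20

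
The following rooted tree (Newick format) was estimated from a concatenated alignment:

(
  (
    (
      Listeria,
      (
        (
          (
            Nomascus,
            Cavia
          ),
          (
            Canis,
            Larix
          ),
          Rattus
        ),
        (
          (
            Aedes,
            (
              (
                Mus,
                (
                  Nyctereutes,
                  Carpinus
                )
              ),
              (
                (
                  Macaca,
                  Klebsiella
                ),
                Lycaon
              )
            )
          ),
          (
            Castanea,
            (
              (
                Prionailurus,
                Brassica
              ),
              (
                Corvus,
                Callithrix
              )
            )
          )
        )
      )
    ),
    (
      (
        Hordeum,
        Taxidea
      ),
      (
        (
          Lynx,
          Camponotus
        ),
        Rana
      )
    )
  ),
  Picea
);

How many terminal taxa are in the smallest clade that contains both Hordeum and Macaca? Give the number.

23

The MRCA of Hordeum and Macaca is the node subtending ((Listeria,(((Nomascus,Cavia),(Canis,Larix),Rattus),((Aedes,((Mus,(Nyctereutes,Carpinus)),((Macaca,Klebsiella),Lycaon))),(Castanea,((Prionailurus,Brassica),(Corvus,Callithrix)))))),((Hordeum,Taxidea),((Lynx,Camponotus),Rana))).
That clade contains 23 terminal taxa: Aedes, Brassica, Callithrix, Camponotus, Canis, Carpinus, Castanea, Cavia, Corvus, Hordeum, Klebsiella, Larix, Listeria, Lycaon, Lynx, Macaca, Mus, Nomascus, Nyctereutes, Prionailurus, Rana, Rattus, Taxidea.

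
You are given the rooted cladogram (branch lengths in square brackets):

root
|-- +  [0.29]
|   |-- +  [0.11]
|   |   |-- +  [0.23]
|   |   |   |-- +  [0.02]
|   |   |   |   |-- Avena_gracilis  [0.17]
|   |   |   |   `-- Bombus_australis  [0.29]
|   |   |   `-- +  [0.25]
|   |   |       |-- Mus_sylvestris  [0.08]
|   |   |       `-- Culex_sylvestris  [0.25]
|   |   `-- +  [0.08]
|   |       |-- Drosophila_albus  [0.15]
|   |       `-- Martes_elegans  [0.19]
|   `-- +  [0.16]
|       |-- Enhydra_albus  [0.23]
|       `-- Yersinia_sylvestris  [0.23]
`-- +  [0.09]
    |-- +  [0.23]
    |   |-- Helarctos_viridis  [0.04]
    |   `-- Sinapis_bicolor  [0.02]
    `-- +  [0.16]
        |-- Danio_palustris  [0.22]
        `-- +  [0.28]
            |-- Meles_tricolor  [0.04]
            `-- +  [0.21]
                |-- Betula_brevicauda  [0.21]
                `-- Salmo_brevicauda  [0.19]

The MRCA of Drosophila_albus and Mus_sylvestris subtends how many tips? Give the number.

The MRCA of Drosophila_albus and Mus_sylvestris is the node subtending (((Avena_gracilis,Bombus_australis),(Mus_sylvestris,Culex_sylvestris)),(Drosophila_albus,Martes_elegans)).
That clade contains 6 terminal taxa: Avena_gracilis, Bombus_australis, Culex_sylvestris, Drosophila_albus, Martes_elegans, Mus_sylvestris.

6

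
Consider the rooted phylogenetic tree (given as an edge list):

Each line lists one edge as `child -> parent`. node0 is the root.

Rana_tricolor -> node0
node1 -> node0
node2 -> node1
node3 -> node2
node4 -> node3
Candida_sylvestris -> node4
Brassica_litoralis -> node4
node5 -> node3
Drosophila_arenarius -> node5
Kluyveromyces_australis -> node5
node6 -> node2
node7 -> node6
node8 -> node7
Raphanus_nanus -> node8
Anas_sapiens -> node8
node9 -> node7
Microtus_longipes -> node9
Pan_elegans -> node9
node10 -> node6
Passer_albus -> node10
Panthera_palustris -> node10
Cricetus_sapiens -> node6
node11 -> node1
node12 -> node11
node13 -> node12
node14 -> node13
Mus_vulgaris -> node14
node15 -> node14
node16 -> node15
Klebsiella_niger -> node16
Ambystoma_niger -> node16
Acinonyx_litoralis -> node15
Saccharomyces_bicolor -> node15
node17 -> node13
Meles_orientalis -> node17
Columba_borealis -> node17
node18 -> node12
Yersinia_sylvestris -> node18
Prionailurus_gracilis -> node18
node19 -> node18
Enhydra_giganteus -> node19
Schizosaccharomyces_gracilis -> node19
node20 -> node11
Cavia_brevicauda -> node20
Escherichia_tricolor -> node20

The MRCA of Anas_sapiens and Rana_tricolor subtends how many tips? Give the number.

25

The MRCA of Anas_sapiens and Rana_tricolor is the root, so the clade is the entire tree.
That clade contains 25 terminal taxa: Acinonyx_litoralis, Ambystoma_niger, Anas_sapiens, Brassica_litoralis, Candida_sylvestris, Cavia_brevicauda, Columba_borealis, Cricetus_sapiens, Drosophila_arenarius, Enhydra_giganteus, Escherichia_tricolor, Klebsiella_niger, Kluyveromyces_australis, Meles_orientalis, Microtus_longipes, Mus_vulgaris, Pan_elegans, Panthera_palustris, Passer_albus, Prionailurus_gracilis, Rana_tricolor, Raphanus_nanus, Saccharomyces_bicolor, Schizosaccharomyces_gracilis, Yersinia_sylvestris.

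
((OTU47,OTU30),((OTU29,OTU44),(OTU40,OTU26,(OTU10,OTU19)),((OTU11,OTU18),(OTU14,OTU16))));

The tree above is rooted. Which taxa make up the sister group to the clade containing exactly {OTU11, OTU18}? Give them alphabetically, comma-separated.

OTU14, OTU16

The clade containing exactly {OTU11, OTU18} attaches to the tree at the node subtending ((OTU11,OTU18),(OTU14,OTU16)).
The other lineage descending from that same node — the sister group — is (OTU14,OTU16); its 2 tips in alphabetical order are the answer.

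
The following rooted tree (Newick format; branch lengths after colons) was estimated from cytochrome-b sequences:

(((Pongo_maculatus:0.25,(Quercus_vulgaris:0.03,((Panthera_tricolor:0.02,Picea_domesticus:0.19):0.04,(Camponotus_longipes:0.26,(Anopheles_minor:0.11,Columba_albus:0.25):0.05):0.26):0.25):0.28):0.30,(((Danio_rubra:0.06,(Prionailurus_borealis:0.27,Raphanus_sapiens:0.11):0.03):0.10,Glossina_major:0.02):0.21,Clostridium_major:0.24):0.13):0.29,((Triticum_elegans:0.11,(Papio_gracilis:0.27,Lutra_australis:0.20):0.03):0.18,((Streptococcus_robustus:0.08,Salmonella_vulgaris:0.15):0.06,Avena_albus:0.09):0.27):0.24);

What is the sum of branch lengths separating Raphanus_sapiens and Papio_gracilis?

The path runs Raphanus_sapiens → … → MRCA → … → Papio_gracilis; the MRCA is the root of the tree.
Branch lengths along that path: 0.11 + 0.03 + 0.10 + 0.21 + 0.13 + 0.29 + 0.24 + 0.18 + 0.03 + 0.27 = 1.59.

1.59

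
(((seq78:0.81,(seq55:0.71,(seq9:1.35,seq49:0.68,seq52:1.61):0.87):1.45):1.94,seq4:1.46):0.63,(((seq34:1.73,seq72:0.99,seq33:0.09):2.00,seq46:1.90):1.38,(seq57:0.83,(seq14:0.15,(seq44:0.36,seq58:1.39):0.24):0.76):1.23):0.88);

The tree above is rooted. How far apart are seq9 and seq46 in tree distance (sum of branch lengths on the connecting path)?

10.40

The path runs seq9 → … → MRCA → … → seq46; the MRCA is the root of the tree.
Branch lengths along that path: 1.35 + 0.87 + 1.45 + 1.94 + 0.63 + 0.88 + 1.38 + 1.90 = 10.40.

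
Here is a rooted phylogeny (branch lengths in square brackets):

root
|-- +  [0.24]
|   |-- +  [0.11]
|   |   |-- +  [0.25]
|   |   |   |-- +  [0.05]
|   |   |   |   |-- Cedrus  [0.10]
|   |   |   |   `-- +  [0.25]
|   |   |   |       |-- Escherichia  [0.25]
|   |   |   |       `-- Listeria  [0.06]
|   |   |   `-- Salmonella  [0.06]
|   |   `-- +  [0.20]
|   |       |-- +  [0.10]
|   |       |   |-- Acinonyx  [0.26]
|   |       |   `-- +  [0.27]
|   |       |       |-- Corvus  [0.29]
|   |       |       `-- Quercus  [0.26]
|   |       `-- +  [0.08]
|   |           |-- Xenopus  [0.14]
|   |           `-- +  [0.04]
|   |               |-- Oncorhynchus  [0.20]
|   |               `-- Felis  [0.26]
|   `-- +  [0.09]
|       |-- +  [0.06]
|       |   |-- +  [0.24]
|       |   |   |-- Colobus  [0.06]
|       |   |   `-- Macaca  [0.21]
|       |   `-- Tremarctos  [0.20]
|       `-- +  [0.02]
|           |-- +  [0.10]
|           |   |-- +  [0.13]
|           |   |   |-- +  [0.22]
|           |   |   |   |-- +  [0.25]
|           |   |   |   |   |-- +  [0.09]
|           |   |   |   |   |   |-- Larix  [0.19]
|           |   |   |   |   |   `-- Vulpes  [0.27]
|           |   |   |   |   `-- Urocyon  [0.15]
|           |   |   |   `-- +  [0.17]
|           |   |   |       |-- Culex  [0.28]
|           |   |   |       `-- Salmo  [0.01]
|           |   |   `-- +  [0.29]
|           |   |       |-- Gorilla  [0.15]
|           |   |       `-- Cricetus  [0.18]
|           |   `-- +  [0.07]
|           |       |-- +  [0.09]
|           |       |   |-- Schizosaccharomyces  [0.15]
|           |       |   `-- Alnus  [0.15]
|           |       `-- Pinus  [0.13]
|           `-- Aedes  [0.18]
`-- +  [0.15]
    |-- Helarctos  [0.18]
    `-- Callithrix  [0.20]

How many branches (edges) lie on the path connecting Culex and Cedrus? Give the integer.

11

The MRCA of Culex and Cedrus is the node subtending ((((Cedrus,(Escherichia,Listeria)),Salmonella),((Acinonyx,(Corvus,Quercus)),(Xenopus,(Oncorhynchus,Felis)))),(((Colobus,Macaca),Tremarctos),((((((Larix,Vulpes),Urocyon),(Culex,Salmo)),(Gorilla,Cricetus)),((Schizosaccharomyces,Alnus),Pinus)),Aedes))).
From Culex up to that node: 7 branches. From Cedrus up to the same node: 4 branches. Total: 7 + 4 = 11.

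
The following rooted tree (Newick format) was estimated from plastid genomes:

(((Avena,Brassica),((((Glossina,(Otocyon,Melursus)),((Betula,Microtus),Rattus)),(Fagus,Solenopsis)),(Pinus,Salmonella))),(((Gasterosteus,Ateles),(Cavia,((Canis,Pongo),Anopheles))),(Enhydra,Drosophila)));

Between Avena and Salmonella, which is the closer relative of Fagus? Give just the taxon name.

Salmonella

The MRCA of Fagus and Salmonella subtends ((((Glossina,(Otocyon,Melursus)),((Betula,Microtus),Rattus)),(Fagus,Solenopsis)),(Pinus,Salmonella)) (10 taxa).
The MRCA of Fagus and Avena subtends ((Avena,Brassica),((((Glossina,(Otocyon,Melursus)),((Betula,Microtus),Rattus)),(Fagus,Solenopsis)),(Pinus,Salmonella))) (12 taxa).
The first is nested inside the second, so Fagus shares a more recent common ancestor with Salmonella.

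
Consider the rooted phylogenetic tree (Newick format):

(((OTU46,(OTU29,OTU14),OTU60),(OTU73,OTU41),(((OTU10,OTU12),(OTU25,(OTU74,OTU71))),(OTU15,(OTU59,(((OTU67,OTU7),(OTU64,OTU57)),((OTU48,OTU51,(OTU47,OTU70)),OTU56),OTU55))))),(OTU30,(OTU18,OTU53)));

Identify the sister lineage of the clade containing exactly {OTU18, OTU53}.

The clade containing exactly {OTU18, OTU53} attaches to the tree at the node subtending (OTU30,(OTU18,OTU53)).
The other lineage descending from that same node — the sister group — is the single tip OTU30.

OTU30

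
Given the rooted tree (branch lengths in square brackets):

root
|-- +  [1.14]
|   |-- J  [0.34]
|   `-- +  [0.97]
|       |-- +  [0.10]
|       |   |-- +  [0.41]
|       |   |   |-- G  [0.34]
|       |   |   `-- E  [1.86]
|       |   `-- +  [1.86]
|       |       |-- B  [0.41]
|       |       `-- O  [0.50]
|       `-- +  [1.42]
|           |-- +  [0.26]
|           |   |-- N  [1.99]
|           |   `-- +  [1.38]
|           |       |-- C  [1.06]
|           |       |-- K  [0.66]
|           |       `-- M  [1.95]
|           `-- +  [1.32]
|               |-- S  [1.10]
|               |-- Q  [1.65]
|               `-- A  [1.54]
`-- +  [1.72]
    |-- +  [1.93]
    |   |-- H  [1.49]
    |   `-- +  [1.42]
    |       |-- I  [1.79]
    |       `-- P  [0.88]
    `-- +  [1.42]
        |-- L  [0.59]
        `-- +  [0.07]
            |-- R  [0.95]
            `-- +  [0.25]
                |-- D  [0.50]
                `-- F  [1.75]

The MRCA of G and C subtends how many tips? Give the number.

The MRCA of G and C is the node subtending (((G,E),(B,O)),((N,(C,K,M)),(S,Q,A))).
That clade contains 11 terminal taxa: A, B, C, E, G, K, M, N, O, Q, S.

11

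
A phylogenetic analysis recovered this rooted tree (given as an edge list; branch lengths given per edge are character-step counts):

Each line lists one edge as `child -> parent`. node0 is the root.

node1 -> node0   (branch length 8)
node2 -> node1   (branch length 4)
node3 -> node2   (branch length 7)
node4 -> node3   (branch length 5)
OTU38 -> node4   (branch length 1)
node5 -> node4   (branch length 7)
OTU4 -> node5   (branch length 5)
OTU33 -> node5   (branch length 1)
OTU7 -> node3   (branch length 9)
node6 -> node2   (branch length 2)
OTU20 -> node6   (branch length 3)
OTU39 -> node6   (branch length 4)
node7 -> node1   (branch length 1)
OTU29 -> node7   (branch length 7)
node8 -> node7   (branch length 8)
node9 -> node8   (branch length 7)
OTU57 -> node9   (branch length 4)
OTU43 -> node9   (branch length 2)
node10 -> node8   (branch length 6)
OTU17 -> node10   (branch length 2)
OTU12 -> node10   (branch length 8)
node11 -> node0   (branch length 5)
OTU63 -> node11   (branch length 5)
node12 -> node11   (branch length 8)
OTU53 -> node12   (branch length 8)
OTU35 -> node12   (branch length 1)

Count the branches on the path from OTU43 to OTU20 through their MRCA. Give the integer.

7

The MRCA of OTU43 and OTU20 is the node subtending ((((OTU38,(OTU4,OTU33)),OTU7),(OTU20,OTU39)),(OTU29,((OTU57,OTU43),(OTU17,OTU12)))).
From OTU43 up to that node: 4 branches. From OTU20 up to the same node: 3 branches. Total: 4 + 3 = 7.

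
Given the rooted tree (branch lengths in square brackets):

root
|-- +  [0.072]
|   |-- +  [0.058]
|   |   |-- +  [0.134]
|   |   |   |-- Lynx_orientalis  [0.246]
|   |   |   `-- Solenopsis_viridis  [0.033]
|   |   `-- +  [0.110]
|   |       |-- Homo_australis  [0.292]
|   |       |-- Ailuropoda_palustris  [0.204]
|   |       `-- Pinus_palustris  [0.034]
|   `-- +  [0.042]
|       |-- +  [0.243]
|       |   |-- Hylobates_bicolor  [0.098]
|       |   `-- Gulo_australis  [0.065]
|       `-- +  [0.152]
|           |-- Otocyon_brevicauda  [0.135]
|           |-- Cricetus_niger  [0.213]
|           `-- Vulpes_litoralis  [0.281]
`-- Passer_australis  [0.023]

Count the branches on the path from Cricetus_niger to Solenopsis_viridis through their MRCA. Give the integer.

6

The MRCA of Cricetus_niger and Solenopsis_viridis is the node subtending (((Lynx_orientalis,Solenopsis_viridis),(Homo_australis,Ailuropoda_palustris,Pinus_palustris)),((Hylobates_bicolor,Gulo_australis),(Otocyon_brevicauda,Cricetus_niger,Vulpes_litoralis))).
From Cricetus_niger up to that node: 3 branches. From Solenopsis_viridis up to the same node: 3 branches. Total: 3 + 3 = 6.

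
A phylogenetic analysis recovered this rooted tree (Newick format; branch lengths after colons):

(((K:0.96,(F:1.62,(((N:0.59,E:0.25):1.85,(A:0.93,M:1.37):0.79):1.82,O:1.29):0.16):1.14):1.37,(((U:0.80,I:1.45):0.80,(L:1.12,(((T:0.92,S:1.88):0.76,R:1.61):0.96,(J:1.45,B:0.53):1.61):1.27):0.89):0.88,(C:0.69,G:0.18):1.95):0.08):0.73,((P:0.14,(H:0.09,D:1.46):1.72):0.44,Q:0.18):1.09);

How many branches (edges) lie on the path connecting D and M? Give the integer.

The MRCA of D and M is the root of the tree.
From D up to that node: 4 branches. From M up to the same node: 7 branches. Total: 4 + 7 = 11.

11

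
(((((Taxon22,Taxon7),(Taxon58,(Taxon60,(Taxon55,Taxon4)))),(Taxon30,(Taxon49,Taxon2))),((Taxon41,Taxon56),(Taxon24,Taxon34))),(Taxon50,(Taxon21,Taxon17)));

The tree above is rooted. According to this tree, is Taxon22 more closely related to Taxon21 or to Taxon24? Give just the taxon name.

Taxon24

The MRCA of Taxon22 and Taxon24 subtends ((((Taxon22,Taxon7),(Taxon58,(Taxon60,(Taxon55,Taxon4)))),(Taxon30,(Taxon49,Taxon2))),((Taxon41,Taxon56),(Taxon24,Taxon34))) (13 taxa).
The MRCA of Taxon22 and Taxon21 is the root, subtending the entire tree (16 taxa).
The first is nested inside the second, so Taxon22 shares a more recent common ancestor with Taxon24.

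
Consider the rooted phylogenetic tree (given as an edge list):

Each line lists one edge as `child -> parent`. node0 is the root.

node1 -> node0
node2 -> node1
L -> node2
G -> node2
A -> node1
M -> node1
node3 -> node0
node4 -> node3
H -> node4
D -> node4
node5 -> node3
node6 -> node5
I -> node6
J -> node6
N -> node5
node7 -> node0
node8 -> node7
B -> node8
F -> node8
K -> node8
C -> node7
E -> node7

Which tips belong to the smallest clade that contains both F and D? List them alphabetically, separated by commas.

Tracing F: it sits inside (B,F,K).
Tracing D: it sits inside (H,D).
The smallest clade enclosing both is the whole tree (their MRCA is the root), so the answer is all 14 tips in alphabetical order.

A, B, C, D, E, F, G, H, I, J, K, L, M, N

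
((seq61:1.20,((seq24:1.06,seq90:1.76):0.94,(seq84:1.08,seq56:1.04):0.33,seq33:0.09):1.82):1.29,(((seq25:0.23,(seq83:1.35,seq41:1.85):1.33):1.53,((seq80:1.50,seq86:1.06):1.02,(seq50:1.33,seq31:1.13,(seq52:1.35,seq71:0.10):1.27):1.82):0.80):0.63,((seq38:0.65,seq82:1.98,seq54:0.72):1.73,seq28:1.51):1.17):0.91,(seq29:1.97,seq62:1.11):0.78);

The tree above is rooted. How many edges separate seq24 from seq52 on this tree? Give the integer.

The MRCA of seq24 and seq52 is the root of the tree.
From seq24 up to that node: 4 branches. From seq52 up to the same node: 6 branches. Total: 4 + 6 = 10.

10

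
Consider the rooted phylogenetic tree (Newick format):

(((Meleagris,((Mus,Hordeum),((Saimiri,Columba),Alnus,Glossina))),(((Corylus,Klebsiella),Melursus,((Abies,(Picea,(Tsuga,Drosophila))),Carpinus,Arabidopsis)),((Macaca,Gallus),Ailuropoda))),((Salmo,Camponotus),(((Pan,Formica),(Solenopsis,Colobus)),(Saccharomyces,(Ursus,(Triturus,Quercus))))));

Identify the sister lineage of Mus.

Hordeum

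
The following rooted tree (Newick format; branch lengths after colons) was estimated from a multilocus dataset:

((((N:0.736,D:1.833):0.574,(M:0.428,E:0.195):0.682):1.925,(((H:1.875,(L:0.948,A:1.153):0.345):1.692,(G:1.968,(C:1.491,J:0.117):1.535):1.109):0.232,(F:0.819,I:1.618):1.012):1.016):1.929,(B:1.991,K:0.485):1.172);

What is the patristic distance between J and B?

9.101

The path runs J → … → MRCA → … → B; the MRCA is the root of the tree.
Branch lengths along that path: 0.117 + 1.535 + 1.109 + 0.232 + 1.016 + 1.929 + 1.172 + 1.991 = 9.101.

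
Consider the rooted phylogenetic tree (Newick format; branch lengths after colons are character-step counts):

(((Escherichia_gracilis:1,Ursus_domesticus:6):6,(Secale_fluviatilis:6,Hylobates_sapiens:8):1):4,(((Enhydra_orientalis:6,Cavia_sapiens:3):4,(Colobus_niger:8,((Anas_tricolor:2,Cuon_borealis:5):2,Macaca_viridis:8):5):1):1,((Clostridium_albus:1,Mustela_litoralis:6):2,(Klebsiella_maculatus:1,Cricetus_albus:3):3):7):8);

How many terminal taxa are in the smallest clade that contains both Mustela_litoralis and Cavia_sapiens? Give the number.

The MRCA of Mustela_litoralis and Cavia_sapiens is the node subtending (((Enhydra_orientalis,Cavia_sapiens),(Colobus_niger,((Anas_tricolor,Cuon_borealis),Macaca_viridis))),((Clostridium_albus,Mustela_litoralis),(Klebsiella_maculatus,Cricetus_albus))).
That clade contains 10 terminal taxa: Anas_tricolor, Cavia_sapiens, Clostridium_albus, Colobus_niger, Cricetus_albus, Cuon_borealis, Enhydra_orientalis, Klebsiella_maculatus, Macaca_viridis, Mustela_litoralis.

10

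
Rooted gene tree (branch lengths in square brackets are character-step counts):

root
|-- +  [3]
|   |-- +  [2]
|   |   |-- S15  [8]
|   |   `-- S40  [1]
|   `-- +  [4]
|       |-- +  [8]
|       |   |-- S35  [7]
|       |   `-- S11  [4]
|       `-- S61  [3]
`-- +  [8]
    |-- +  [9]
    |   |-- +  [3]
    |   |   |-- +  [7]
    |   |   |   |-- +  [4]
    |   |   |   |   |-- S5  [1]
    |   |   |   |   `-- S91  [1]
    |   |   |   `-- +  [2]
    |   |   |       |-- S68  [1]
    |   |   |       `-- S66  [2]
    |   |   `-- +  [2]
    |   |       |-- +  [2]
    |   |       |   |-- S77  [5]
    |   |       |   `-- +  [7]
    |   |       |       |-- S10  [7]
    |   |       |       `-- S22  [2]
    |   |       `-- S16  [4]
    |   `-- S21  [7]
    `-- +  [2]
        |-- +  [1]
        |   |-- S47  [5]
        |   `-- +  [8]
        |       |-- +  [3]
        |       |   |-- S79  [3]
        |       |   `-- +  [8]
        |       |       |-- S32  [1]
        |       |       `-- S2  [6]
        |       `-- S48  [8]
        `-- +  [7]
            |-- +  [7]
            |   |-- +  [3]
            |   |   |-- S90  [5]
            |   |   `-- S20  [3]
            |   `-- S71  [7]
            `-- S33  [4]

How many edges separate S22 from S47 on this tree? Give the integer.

The MRCA of S22 and S47 is the node subtending (((((S5,S91),(S68,S66)),((S77,(S10,S22)),S16)),S21),((S47,((S79,(S32,S2)),S48)),(((S90,S20),S71),S33))).
From S22 up to that node: 6 branches. From S47 up to the same node: 3 branches. Total: 6 + 3 = 9.

9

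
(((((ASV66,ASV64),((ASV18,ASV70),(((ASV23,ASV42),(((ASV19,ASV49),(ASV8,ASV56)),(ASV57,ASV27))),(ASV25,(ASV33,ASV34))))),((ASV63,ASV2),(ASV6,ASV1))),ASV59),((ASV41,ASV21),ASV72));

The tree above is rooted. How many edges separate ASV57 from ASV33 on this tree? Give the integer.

7

The MRCA of ASV57 and ASV33 is the node subtending (((ASV23,ASV42),(((ASV19,ASV49),(ASV8,ASV56)),(ASV57,ASV27))),(ASV25,(ASV33,ASV34))).
From ASV57 up to that node: 4 branches. From ASV33 up to the same node: 3 branches. Total: 4 + 3 = 7.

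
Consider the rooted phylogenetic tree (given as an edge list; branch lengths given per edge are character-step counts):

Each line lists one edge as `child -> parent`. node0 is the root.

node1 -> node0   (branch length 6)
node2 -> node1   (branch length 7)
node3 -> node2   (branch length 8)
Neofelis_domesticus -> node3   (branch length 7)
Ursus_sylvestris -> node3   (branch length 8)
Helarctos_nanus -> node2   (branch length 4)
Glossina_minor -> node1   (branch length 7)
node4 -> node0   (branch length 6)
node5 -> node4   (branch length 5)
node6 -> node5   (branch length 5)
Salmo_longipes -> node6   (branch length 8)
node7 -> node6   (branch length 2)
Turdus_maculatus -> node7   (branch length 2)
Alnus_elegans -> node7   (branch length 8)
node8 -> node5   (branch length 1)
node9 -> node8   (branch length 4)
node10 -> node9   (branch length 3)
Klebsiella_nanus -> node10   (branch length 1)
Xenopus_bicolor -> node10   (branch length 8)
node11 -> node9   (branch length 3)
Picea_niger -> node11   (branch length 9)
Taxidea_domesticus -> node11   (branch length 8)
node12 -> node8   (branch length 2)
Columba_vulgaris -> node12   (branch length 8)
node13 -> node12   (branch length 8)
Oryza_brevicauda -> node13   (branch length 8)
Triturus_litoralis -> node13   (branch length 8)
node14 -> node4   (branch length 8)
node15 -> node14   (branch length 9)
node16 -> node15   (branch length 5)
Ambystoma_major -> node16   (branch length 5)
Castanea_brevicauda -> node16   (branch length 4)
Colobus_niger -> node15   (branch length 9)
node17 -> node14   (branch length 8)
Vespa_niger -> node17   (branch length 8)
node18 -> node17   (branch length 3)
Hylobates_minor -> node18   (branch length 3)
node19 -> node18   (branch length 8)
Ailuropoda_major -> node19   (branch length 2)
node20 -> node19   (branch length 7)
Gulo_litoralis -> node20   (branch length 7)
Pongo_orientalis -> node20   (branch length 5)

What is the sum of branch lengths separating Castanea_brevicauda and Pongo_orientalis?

49

The path runs Castanea_brevicauda → … → MRCA → … → Pongo_orientalis; the MRCA is the node subtending (((Ambystoma_major,Castanea_brevicauda),Colobus_niger),(Vespa_niger,(Hylobates_minor,(Ailuropoda_major,(Gulo_litoralis,Pongo_orientalis))))).
Branch lengths along that path: 4 + 5 + 9 + 8 + 3 + 8 + 7 + 5 = 49.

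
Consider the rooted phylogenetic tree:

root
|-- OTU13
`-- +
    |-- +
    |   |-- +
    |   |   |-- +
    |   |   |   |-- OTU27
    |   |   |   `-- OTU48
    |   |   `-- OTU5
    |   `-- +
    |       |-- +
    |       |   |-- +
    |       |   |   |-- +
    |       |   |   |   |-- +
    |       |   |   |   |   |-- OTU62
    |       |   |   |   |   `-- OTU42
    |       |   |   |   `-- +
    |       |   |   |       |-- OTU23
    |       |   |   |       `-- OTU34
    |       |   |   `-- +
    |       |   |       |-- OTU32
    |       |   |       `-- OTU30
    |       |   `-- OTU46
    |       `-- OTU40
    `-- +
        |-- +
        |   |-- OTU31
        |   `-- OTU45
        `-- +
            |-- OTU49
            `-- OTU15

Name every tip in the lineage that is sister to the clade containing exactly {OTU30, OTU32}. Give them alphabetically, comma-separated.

The clade containing exactly {OTU30, OTU32} attaches to the tree at the node subtending (((OTU62,OTU42),(OTU23,OTU34)),(OTU32,OTU30)).
The other lineage descending from that same node — the sister group — is ((OTU62,OTU42),(OTU23,OTU34)); its 4 tips in alphabetical order are the answer.

OTU23, OTU34, OTU42, OTU62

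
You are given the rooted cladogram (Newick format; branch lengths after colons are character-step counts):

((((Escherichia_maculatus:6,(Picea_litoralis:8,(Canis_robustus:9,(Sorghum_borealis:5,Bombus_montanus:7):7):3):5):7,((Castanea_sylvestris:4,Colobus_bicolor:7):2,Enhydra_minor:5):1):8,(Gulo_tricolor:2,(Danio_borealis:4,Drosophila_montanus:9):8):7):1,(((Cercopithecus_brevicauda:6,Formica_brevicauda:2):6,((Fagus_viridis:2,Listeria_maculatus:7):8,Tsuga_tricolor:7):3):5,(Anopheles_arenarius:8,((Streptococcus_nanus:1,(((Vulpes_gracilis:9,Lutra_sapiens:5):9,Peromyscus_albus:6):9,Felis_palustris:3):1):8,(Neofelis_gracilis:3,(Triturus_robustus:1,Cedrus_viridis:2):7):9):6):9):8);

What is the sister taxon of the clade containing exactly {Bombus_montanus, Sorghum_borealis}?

The clade containing exactly {Bombus_montanus, Sorghum_borealis} attaches to the tree at the node subtending (Canis_robustus,(Sorghum_borealis,Bombus_montanus)).
The other lineage descending from that same node — the sister group — is the single tip Canis_robustus.

Canis_robustus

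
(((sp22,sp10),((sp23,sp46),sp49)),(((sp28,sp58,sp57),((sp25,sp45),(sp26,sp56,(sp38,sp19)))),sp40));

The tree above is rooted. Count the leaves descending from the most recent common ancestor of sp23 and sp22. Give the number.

The MRCA of sp23 and sp22 is the node subtending ((sp22,sp10),((sp23,sp46),sp49)).
That clade contains 5 terminal taxa: sp10, sp22, sp23, sp46, sp49.

5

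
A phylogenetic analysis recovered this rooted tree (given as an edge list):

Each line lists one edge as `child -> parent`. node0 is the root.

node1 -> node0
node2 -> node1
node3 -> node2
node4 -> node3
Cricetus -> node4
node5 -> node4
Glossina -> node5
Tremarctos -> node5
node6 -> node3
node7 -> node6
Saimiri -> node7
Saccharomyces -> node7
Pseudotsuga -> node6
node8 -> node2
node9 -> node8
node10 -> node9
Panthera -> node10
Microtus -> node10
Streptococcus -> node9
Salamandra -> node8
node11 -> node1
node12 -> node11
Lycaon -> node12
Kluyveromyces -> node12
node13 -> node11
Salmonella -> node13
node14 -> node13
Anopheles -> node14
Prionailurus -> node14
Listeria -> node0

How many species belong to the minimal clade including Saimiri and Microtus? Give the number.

The MRCA of Saimiri and Microtus is the node subtending (((Cricetus,(Glossina,Tremarctos)),((Saimiri,Saccharomyces),Pseudotsuga)),(((Panthera,Microtus),Streptococcus),Salamandra)).
That clade contains 10 terminal taxa: Cricetus, Glossina, Microtus, Panthera, Pseudotsuga, Saccharomyces, Saimiri, Salamandra, Streptococcus, Tremarctos.

10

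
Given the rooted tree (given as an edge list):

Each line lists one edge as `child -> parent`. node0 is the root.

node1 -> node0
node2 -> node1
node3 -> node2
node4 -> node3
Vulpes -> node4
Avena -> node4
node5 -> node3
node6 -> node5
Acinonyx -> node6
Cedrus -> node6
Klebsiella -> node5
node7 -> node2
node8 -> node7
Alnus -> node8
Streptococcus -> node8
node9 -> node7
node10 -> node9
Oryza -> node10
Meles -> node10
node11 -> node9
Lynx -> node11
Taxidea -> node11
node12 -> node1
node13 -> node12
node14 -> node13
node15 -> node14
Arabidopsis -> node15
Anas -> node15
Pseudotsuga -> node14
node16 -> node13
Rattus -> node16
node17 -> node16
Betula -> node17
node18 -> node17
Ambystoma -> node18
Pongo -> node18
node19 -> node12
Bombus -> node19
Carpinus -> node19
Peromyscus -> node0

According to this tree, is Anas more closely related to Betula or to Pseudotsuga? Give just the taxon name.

Pseudotsuga

The MRCA of Anas and Pseudotsuga subtends ((Arabidopsis,Anas),Pseudotsuga) (3 taxa).
The MRCA of Anas and Betula subtends (((Arabidopsis,Anas),Pseudotsuga),(Rattus,(Betula,(Ambystoma,Pongo)))) (7 taxa).
The first is nested inside the second, so Anas shares a more recent common ancestor with Pseudotsuga.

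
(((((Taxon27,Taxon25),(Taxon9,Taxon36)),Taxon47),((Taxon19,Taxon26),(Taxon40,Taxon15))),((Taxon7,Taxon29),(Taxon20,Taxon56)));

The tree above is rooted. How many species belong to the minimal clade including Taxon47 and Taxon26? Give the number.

9

The MRCA of Taxon47 and Taxon26 is the node subtending ((((Taxon27,Taxon25),(Taxon9,Taxon36)),Taxon47),((Taxon19,Taxon26),(Taxon40,Taxon15))).
That clade contains 9 terminal taxa: Taxon15, Taxon19, Taxon25, Taxon26, Taxon27, Taxon36, Taxon40, Taxon47, Taxon9.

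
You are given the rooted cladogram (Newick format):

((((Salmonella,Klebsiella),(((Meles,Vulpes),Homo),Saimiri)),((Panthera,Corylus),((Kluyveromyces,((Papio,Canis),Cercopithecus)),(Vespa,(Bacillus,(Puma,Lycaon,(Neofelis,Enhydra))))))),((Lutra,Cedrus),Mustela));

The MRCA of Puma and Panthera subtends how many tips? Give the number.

12

The MRCA of Puma and Panthera is the node subtending ((Panthera,Corylus),((Kluyveromyces,((Papio,Canis),Cercopithecus)),(Vespa,(Bacillus,(Puma,Lycaon,(Neofelis,Enhydra)))))).
That clade contains 12 terminal taxa: Bacillus, Canis, Cercopithecus, Corylus, Enhydra, Kluyveromyces, Lycaon, Neofelis, Panthera, Papio, Puma, Vespa.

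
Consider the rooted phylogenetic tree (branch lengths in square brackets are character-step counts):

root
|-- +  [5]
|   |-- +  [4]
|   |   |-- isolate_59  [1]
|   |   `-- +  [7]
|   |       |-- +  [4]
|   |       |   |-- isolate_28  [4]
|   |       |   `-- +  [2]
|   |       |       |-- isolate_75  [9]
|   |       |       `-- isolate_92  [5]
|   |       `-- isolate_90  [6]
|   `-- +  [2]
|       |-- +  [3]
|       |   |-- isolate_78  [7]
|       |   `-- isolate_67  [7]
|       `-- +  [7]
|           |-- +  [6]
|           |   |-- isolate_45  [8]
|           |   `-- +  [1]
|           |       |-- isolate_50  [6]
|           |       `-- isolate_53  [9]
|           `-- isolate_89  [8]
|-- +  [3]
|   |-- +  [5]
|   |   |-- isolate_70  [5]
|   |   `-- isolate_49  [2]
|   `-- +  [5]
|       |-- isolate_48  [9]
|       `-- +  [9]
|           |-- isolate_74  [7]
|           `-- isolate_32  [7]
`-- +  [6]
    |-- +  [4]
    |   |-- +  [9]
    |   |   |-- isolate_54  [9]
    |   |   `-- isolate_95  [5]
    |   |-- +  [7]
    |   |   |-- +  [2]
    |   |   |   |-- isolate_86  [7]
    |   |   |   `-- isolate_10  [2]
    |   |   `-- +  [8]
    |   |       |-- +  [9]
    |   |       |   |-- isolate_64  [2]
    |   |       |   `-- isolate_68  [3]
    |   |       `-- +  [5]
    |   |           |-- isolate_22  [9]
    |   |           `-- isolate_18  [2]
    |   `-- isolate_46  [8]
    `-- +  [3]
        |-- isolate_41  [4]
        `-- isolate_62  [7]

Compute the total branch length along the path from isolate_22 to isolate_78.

56

The path runs isolate_22 → … → MRCA → … → isolate_78; the MRCA is the root of the tree.
Branch lengths along that path: 9 + 5 + 8 + 7 + 4 + 6 + 5 + 2 + 3 + 7 = 56.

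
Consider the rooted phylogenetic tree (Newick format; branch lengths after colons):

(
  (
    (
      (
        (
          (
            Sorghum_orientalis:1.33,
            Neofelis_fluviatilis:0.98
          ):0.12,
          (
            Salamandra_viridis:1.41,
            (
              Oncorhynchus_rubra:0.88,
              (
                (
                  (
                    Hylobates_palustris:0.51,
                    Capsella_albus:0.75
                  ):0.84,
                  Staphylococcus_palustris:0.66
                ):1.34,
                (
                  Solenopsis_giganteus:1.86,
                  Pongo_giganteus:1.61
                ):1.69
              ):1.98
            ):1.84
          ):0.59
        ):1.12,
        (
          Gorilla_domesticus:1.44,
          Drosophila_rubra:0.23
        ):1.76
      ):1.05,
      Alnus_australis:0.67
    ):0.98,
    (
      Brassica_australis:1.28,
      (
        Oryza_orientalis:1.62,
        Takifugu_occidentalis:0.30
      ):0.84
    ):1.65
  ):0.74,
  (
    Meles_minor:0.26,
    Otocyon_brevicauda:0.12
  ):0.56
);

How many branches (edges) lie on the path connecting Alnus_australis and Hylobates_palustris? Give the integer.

The MRCA of Alnus_australis and Hylobates_palustris is the node subtending ((((Sorghum_orientalis,Neofelis_fluviatilis),(Salamandra_viridis,(Oncorhynchus_rubra,(((Hylobates_palustris,Capsella_albus),Staphylococcus_palustris),(Solenopsis_giganteus,Pongo_giganteus))))),(Gorilla_domesticus,Drosophila_rubra)),Alnus_australis).
From Alnus_australis up to that node: 1 branch. From Hylobates_palustris up to the same node: 8 branches. Total: 1 + 8 = 9.

9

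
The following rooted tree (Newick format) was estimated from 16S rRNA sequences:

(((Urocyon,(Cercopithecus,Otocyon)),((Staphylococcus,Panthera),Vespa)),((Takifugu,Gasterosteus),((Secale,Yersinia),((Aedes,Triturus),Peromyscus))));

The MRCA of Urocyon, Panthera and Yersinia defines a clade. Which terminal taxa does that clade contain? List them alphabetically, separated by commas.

Aedes, Cercopithecus, Gasterosteus, Otocyon, Panthera, Peromyscus, Secale, Staphylococcus, Takifugu, Triturus, Urocyon, Vespa, Yersinia

Tracing Urocyon: it sits inside (Urocyon,(Cercopithecus,Otocyon)).
Tracing Panthera: it sits inside (Staphylococcus,Panthera).
Tracing Yersinia: it sits inside (Secale,Yersinia).
The smallest clade enclosing all 3 is the whole tree (their MRCA is the root), so the answer is all 13 tips in alphabetical order.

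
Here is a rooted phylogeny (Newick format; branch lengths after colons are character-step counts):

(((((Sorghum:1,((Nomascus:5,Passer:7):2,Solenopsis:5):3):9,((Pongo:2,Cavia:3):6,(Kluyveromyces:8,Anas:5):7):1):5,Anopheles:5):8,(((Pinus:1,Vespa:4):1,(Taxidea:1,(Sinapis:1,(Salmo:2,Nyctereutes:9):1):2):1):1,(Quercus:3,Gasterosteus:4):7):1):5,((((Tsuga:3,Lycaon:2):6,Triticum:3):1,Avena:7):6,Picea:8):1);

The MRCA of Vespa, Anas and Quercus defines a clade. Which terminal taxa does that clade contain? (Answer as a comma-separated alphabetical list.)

Tracing Vespa: it sits inside (Pinus,Vespa).
Tracing Anas: it sits inside (Kluyveromyces,Anas).
Tracing Quercus: it sits inside (Quercus,Gasterosteus).
The smallest clade enclosing all 3 is ((((Sorghum,((Nomascus,Passer),Solenopsis)),((Pongo,Cavia),(Kluyveromyces,Anas))),Anopheles),(((Pinus,Vespa),(Taxidea,(Sinapis,(Salmo,Nyctereutes)))),(Quercus,Gasterosteus))); the answer is its 17 terminal taxa in alphabetical order.

Anas, Anopheles, Cavia, Gasterosteus, Kluyveromyces, Nomascus, Nyctereutes, Passer, Pinus, Pongo, Quercus, Salmo, Sinapis, Solenopsis, Sorghum, Taxidea, Vespa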